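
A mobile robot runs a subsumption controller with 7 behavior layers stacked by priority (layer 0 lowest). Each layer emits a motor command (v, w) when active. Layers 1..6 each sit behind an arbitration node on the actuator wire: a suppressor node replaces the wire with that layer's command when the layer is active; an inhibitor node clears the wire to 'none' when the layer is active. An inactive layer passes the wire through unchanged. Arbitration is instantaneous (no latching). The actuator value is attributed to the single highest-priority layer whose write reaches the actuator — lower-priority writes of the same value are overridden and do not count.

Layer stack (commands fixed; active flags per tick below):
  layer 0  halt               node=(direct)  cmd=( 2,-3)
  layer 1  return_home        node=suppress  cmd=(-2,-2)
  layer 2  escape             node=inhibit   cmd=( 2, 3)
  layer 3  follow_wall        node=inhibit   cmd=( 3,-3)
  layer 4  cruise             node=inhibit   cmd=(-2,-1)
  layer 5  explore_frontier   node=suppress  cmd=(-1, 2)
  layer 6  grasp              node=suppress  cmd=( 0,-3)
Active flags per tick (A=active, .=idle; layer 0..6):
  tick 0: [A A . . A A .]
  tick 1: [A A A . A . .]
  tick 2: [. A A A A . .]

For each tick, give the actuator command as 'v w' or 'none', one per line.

-1 2
none
none

tick 0:
  L0 halt: active, feeds wire = (2, -3)
  L1 return_home: active, suppressor → wire = (-2, -2)
  L2 escape: idle → wire stays (-2, -2)
  L3 follow_wall: idle → wire stays (-2, -2)
  L4 cruise: active, inhibitor → wire = none
  L5 explore_frontier: active, suppressor → wire = (-1, 2)
  L6 grasp: idle → wire stays (-1, 2)
  actuator = (-1, 2)
tick 1:
  L0 halt: active, feeds wire = (2, -3)
  L1 return_home: active, suppressor → wire = (-2, -2)
  L2 escape: active, inhibitor → wire = none
  L3 follow_wall: idle → wire stays none
  L4 cruise: active, inhibitor → wire = none
  L5 explore_frontier: idle → wire stays none
  L6 grasp: idle → wire stays none
  actuator = none
tick 2:
  L0 halt: idle → wire = none
  L1 return_home: active, suppressor → wire = (-2, -2)
  L2 escape: active, inhibitor → wire = none
  L3 follow_wall: active, inhibitor → wire = none
  L4 cruise: active, inhibitor → wire = none
  L5 explore_frontier: idle → wire stays none
  L6 grasp: idle → wire stays none
  actuator = none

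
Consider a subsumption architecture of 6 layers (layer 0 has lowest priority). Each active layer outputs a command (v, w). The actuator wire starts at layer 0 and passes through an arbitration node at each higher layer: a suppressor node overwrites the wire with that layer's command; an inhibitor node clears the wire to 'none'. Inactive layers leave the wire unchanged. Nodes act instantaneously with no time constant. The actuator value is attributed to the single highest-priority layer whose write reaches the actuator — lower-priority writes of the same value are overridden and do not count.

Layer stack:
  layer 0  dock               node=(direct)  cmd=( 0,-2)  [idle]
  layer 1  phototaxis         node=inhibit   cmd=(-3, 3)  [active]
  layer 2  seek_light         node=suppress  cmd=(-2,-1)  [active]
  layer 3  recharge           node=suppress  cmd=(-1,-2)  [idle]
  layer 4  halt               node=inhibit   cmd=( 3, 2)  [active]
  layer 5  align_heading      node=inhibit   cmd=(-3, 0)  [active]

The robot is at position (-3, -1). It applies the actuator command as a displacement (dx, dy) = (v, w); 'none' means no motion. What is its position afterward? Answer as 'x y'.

-3 -1

L0 dock: idle → wire = none
L1 phototaxis: active, inhibitor → wire = none
L2 seek_light: active, suppressor → wire = (-2, -1)
L3 recharge: idle → wire stays (-2, -1)
L4 halt: active, inhibitor → wire = none
L5 align_heading: active, inhibitor → wire = none
actuator = none
position: (-3, -1) + none = (-3, -1)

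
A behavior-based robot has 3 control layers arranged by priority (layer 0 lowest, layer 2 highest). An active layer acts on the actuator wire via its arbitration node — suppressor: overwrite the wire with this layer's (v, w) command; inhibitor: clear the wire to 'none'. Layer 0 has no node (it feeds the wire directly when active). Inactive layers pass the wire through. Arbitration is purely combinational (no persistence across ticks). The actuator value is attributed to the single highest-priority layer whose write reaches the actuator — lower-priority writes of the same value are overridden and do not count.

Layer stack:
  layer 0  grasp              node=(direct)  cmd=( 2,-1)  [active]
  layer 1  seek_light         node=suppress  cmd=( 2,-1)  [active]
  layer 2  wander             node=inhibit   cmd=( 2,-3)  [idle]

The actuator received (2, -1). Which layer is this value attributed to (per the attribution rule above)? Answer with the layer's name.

seek_light

layer 0 (grasp) active — direct: (2, -1)
layer 1 (seek_light) active — suppresses: (2, -1)
layer 2 (wander) idle — unchanged: (2, -1)
→ actuator (2, -1)
last writer: layer 1 = seek_light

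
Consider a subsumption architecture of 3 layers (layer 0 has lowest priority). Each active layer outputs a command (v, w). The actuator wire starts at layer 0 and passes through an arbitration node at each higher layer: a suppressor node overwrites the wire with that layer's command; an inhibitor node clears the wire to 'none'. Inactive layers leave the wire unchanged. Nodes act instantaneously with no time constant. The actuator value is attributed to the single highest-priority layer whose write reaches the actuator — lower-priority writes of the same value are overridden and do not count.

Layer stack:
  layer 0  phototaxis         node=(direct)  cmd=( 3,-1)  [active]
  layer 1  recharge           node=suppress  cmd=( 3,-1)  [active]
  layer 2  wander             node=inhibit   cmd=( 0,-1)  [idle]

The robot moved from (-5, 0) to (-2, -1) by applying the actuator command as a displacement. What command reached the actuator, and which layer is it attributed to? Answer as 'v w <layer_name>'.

displacement = (-2, -1) − (-5, 0) = (3, -1)
layer 0 (phototaxis) active — direct: (3, -1)
layer 1 (recharge) active — suppresses: (3, -1)
layer 2 (wander) idle — unchanged: (3, -1)
→ actuator (3, -1) — from layer 1 (recharge)

3 -1 recharge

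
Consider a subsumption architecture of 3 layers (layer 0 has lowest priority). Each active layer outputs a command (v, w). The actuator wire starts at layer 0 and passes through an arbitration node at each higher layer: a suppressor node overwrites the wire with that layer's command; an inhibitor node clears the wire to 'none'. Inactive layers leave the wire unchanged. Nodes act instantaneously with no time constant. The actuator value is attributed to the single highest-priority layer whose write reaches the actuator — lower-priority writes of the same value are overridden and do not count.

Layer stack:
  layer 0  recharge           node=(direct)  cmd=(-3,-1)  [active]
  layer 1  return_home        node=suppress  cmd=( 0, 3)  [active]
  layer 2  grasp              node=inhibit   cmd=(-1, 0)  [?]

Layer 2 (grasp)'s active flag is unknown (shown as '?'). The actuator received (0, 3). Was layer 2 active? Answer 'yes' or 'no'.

If layer 2 is active=yes:
  actuator would be none
If layer 2 is active=no:
  actuator would be (0, 3)
Observed (0, 3), so layer 2 was idle.

no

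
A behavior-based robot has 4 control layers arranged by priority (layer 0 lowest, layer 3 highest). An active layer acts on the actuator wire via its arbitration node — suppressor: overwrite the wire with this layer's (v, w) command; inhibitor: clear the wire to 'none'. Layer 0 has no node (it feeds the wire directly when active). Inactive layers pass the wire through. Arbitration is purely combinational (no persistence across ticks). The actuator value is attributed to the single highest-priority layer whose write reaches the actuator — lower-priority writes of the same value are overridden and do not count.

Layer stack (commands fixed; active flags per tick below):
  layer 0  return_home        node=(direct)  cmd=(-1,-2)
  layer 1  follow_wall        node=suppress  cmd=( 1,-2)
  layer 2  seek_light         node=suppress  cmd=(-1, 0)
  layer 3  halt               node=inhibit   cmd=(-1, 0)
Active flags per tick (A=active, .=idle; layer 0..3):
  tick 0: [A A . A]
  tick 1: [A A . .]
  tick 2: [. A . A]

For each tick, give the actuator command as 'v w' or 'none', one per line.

none
1 -2
none

tick 0:
  [0] return_home on; wire := (-1, -2)
  [1] follow_wall on (suppress); wire := (1, -2)
  [2] seek_light off; pass (1, -2)
  [3] halt on (inhibit); wire := none
  output none
tick 1:
  [0] return_home on; wire := (-1, -2)
  [1] follow_wall on (suppress); wire := (1, -2)
  [2] seek_light off; pass (1, -2)
  [3] halt off; pass (1, -2)
  output (1, -2)
tick 2:
  [0] return_home off; wire := none
  [1] follow_wall on (suppress); wire := (1, -2)
  [2] seek_light off; pass (1, -2)
  [3] halt on (inhibit); wire := none
  output none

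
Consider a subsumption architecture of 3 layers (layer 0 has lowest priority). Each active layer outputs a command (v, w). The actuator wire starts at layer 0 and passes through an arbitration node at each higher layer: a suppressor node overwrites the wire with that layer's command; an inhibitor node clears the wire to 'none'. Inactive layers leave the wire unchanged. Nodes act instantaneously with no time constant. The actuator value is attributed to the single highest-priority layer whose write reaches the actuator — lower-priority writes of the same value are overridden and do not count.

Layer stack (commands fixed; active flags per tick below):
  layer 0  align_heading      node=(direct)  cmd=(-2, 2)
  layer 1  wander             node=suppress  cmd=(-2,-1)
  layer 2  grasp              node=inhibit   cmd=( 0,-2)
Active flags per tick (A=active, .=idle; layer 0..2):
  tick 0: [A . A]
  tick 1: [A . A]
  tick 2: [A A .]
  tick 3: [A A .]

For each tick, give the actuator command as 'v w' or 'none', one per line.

tick 0:
  layer 0 (align_heading) active — direct: (-2, 2)
  layer 1 (wander) idle — unchanged: (-2, 2)
  layer 2 (grasp) active — inhibits: none
  → actuator none
tick 1:
  layer 0 (align_heading) active — direct: (-2, 2)
  layer 1 (wander) idle — unchanged: (-2, 2)
  layer 2 (grasp) active — inhibits: none
  → actuator none
tick 2:
  layer 0 (align_heading) active — direct: (-2, 2)
  layer 1 (wander) active — suppresses: (-2, -1)
  layer 2 (grasp) idle — unchanged: (-2, -1)
  → actuator (-2, -1)
tick 3:
  layer 0 (align_heading) active — direct: (-2, 2)
  layer 1 (wander) active — suppresses: (-2, -1)
  layer 2 (grasp) idle — unchanged: (-2, -1)
  → actuator (-2, -1)

none
none
-2 -1
-2 -1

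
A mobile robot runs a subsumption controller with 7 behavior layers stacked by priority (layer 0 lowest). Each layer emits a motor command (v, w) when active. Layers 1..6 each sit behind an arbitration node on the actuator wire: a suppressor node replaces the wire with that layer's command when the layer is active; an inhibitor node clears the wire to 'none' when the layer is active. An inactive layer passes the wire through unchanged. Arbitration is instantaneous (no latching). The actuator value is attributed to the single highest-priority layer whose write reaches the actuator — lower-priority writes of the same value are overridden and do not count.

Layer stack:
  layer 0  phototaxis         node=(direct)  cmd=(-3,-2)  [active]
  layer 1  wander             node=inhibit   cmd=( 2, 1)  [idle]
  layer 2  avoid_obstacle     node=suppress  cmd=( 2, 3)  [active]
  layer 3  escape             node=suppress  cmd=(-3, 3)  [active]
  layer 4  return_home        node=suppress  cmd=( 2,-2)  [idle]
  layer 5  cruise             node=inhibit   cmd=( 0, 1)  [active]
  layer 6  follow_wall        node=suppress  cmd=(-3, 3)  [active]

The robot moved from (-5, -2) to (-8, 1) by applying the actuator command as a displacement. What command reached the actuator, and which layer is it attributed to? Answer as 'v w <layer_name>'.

-3 3 follow_wall

displacement = (-8, 1) − (-5, -2) = (-3, 3)
L0 phototaxis: active, feeds wire = (-3, -2)
L1 wander: idle → wire stays (-3, -2)
L2 avoid_obstacle: active, suppressor → wire = (2, 3)
L3 escape: active, suppressor → wire = (-3, 3)
L4 return_home: idle → wire stays (-3, 3)
L5 cruise: active, inhibitor → wire = none
L6 follow_wall: active, suppressor → wire = (-3, 3)
actuator = (-3, 3) — from layer 6 (follow_wall)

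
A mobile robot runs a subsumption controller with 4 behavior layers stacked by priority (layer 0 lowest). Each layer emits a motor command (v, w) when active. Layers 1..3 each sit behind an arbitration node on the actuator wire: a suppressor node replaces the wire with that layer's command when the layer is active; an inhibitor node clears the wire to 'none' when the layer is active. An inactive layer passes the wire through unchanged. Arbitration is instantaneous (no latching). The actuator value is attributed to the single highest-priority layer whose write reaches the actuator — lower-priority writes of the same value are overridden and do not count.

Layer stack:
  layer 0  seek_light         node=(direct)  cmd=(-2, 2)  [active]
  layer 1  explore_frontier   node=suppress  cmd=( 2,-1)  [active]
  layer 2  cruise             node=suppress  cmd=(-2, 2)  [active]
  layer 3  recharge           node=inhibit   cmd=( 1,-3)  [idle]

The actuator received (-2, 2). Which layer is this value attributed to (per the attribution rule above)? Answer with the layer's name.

[0] seek_light on; wire := (-2, 2)
[1] explore_frontier on (suppress); wire := (2, -1)
[2] cruise on (suppress); wire := (-2, 2)
[3] recharge off; pass (-2, 2)
output (-2, 2)
last writer: layer 2 = cruise

cruise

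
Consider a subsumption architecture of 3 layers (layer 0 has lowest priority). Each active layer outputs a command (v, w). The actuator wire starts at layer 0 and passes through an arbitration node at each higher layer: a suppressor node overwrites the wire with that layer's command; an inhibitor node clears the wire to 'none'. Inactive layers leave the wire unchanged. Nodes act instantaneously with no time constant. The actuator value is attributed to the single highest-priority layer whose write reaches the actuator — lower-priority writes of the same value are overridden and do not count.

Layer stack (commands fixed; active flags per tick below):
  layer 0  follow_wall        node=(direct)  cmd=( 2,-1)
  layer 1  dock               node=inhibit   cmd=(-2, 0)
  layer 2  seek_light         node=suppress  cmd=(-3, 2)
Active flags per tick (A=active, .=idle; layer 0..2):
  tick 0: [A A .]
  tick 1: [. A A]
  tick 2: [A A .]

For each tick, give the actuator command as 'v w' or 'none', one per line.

none
-3 2
none

tick 0:
  layer 0 (follow_wall) active — direct: (2, -1)
  layer 1 (dock) active — inhibits: none
  layer 2 (seek_light) idle — unchanged: none
  → actuator none
tick 1:
  layer 0 (follow_wall) idle — none
  layer 1 (dock) active — inhibits: none
  layer 2 (seek_light) active — suppresses: (-3, 2)
  → actuator (-3, 2)
tick 2:
  layer 0 (follow_wall) active — direct: (2, -1)
  layer 1 (dock) active — inhibits: none
  layer 2 (seek_light) idle — unchanged: none
  → actuator none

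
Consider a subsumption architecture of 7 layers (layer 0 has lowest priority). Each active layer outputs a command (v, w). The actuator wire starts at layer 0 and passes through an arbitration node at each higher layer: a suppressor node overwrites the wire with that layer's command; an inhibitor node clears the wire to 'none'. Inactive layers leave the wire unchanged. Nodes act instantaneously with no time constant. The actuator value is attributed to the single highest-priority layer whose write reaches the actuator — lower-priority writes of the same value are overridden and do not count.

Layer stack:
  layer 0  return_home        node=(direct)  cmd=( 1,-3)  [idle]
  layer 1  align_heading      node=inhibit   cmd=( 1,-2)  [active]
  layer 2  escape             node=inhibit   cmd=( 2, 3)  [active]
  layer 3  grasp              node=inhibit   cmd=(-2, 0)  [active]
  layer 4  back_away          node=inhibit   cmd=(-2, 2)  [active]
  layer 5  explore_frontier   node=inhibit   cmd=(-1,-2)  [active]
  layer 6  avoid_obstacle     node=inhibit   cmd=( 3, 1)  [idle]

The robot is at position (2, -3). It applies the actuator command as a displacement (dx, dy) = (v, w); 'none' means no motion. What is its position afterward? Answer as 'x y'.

[0] return_home off; wire := none
[1] align_heading on (inhibit); wire := none
[2] escape on (inhibit); wire := none
[3] grasp on (inhibit); wire := none
[4] back_away on (inhibit); wire := none
[5] explore_frontier on (inhibit); wire := none
[6] avoid_obstacle off; pass none
output none
position: (2, -3) + none = (2, -3)

2 -3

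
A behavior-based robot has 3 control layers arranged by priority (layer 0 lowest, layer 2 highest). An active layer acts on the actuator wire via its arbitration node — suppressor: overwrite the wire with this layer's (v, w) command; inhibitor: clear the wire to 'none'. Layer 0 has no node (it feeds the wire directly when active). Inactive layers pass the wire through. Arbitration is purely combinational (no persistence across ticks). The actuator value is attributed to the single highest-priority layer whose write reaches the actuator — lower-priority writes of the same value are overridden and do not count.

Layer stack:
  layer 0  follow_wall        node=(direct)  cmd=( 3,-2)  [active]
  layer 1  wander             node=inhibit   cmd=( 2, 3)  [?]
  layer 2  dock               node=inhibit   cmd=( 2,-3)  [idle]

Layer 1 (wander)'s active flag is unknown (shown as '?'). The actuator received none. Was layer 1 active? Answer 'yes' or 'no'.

yes

If layer 1 is active=yes:
  actuator would be none
If layer 1 is active=no:
  actuator would be (3, -2)
Observed none, so layer 1 was active.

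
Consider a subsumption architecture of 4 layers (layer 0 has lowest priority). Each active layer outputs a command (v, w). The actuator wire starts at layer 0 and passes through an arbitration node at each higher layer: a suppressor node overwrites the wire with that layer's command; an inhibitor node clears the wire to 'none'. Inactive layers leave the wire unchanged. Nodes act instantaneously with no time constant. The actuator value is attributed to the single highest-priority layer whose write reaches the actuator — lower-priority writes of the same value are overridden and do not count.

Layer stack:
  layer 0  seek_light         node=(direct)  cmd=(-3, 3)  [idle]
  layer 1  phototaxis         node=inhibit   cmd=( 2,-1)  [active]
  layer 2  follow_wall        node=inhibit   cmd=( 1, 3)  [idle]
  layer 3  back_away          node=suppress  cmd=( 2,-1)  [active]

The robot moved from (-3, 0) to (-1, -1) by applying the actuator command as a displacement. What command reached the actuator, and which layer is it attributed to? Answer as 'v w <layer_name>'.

2 -1 back_away

displacement = (-1, -1) − (-3, 0) = (2, -1)
L0 seek_light: idle → wire = none
L1 phototaxis: active, inhibitor → wire = none
L2 follow_wall: idle → wire stays none
L3 back_away: active, suppressor → wire = (2, -1)
actuator = (2, -1) — from layer 3 (back_away)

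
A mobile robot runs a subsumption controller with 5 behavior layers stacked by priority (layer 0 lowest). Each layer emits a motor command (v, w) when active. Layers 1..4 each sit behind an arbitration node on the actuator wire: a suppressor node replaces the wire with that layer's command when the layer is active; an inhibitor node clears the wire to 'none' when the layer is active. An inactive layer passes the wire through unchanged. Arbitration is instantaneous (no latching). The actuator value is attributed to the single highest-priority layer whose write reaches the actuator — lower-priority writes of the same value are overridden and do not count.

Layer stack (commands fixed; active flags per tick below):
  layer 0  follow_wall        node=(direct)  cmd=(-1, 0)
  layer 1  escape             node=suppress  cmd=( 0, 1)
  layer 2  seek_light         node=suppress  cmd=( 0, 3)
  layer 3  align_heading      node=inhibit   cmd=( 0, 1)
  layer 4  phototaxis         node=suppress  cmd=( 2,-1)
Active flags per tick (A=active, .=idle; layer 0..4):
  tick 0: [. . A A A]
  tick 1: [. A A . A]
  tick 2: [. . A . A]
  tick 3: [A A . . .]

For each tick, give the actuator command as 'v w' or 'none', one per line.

2 -1
2 -1
2 -1
0 1

tick 0:
  layer 0 (follow_wall) idle — none
  layer 1 (escape) idle — unchanged: none
  layer 2 (seek_light) active — suppresses: (0, 3)
  layer 3 (align_heading) active — inhibits: none
  layer 4 (phototaxis) active — suppresses: (2, -1)
  → actuator (2, -1)
tick 1:
  layer 0 (follow_wall) idle — none
  layer 1 (escape) active — suppresses: (0, 1)
  layer 2 (seek_light) active — suppresses: (0, 3)
  layer 3 (align_heading) idle — unchanged: (0, 3)
  layer 4 (phototaxis) active — suppresses: (2, -1)
  → actuator (2, -1)
tick 2:
  layer 0 (follow_wall) idle — none
  layer 1 (escape) idle — unchanged: none
  layer 2 (seek_light) active — suppresses: (0, 3)
  layer 3 (align_heading) idle — unchanged: (0, 3)
  layer 4 (phototaxis) active — suppresses: (2, -1)
  → actuator (2, -1)
tick 3:
  layer 0 (follow_wall) active — direct: (-1, 0)
  layer 1 (escape) active — suppresses: (0, 1)
  layer 2 (seek_light) idle — unchanged: (0, 1)
  layer 3 (align_heading) idle — unchanged: (0, 1)
  layer 4 (phototaxis) idle — unchanged: (0, 1)
  → actuator (0, 1)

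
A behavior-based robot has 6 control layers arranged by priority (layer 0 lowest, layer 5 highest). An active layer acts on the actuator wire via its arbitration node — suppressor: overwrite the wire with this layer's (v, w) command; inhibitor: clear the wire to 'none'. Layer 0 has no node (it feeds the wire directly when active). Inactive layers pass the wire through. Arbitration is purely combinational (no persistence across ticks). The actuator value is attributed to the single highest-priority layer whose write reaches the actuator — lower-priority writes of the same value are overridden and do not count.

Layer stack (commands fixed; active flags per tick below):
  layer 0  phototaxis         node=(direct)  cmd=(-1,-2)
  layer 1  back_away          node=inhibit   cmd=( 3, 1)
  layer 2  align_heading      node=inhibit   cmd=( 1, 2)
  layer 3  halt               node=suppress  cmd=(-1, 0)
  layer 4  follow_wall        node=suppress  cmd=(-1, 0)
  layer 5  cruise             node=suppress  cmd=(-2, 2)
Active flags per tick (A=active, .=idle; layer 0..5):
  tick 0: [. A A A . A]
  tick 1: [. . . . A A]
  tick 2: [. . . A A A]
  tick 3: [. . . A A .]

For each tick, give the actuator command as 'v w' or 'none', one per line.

-2 2
-2 2
-2 2
-1 0

tick 0:
  layer 0 (phototaxis) idle — none
  layer 1 (back_away) active — inhibits: none
  layer 2 (align_heading) active — inhibits: none
  layer 3 (halt) active — suppresses: (-1, 0)
  layer 4 (follow_wall) idle — unchanged: (-1, 0)
  layer 5 (cruise) active — suppresses: (-2, 2)
  → actuator (-2, 2)
tick 1:
  layer 0 (phototaxis) idle — none
  layer 1 (back_away) idle — unchanged: none
  layer 2 (align_heading) idle — unchanged: none
  layer 3 (halt) idle — unchanged: none
  layer 4 (follow_wall) active — suppresses: (-1, 0)
  layer 5 (cruise) active — suppresses: (-2, 2)
  → actuator (-2, 2)
tick 2:
  layer 0 (phototaxis) idle — none
  layer 1 (back_away) idle — unchanged: none
  layer 2 (align_heading) idle — unchanged: none
  layer 3 (halt) active — suppresses: (-1, 0)
  layer 4 (follow_wall) active — suppresses: (-1, 0)
  layer 5 (cruise) active — suppresses: (-2, 2)
  → actuator (-2, 2)
tick 3:
  layer 0 (phototaxis) idle — none
  layer 1 (back_away) idle — unchanged: none
  layer 2 (align_heading) idle — unchanged: none
  layer 3 (halt) active — suppresses: (-1, 0)
  layer 4 (follow_wall) active — suppresses: (-1, 0)
  layer 5 (cruise) idle — unchanged: (-1, 0)
  → actuator (-1, 0)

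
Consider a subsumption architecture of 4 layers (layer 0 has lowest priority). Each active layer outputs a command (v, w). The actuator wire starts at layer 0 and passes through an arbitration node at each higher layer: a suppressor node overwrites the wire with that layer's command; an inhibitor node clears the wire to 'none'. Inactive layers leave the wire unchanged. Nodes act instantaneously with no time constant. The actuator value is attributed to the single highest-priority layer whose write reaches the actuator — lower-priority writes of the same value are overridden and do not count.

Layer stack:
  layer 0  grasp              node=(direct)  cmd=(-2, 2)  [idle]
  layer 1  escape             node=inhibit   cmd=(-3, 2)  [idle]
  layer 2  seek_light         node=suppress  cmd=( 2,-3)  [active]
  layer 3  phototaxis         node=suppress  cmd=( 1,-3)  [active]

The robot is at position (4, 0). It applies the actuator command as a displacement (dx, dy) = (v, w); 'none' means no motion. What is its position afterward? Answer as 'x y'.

5 -3

layer 0 (grasp) idle — none
layer 1 (escape) idle — unchanged: none
layer 2 (seek_light) active — suppresses: (2, -3)
layer 3 (phototaxis) active — suppresses: (1, -3)
→ actuator (1, -3)
position: (4, 0) + (1, -3) = (5, -3)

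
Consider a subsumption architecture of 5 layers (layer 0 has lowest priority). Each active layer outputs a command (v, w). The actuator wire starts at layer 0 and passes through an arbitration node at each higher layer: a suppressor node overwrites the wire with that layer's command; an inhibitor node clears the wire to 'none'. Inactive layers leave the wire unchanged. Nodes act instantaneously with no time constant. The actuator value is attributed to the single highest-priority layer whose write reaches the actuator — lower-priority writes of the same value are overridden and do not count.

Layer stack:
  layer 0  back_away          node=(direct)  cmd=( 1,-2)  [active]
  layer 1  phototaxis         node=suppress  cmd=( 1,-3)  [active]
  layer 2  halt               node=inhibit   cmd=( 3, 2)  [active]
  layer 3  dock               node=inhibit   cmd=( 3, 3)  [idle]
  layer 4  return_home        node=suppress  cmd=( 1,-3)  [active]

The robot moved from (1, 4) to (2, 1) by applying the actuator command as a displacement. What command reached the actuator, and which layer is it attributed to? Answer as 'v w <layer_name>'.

displacement = (2, 1) − (1, 4) = (1, -3)
layer 0 (back_away) active — direct: (1, -2)
layer 1 (phototaxis) active — suppresses: (1, -3)
layer 2 (halt) active — inhibits: none
layer 3 (dock) idle — unchanged: none
layer 4 (return_home) active — suppresses: (1, -3)
→ actuator (1, -3) — from layer 4 (return_home)

1 -3 return_home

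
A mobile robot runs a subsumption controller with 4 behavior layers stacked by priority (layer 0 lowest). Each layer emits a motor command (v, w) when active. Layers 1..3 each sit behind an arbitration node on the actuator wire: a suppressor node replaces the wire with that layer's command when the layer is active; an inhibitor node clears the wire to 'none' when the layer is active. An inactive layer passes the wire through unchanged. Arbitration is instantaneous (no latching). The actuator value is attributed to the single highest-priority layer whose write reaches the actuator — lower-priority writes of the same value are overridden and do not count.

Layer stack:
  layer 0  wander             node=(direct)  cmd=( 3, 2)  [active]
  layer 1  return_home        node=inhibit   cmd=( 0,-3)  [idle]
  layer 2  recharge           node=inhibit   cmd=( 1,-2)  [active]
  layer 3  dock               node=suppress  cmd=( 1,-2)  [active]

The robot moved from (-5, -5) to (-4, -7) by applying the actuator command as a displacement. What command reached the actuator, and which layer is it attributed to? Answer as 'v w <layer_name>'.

1 -2 dock

displacement = (-4, -7) − (-5, -5) = (1, -2)
L0 wander: active, feeds wire = (3, 2)
L1 return_home: idle → wire stays (3, 2)
L2 recharge: active, inhibitor → wire = none
L3 dock: active, suppressor → wire = (1, -2)
actuator = (1, -2) — from layer 3 (dock)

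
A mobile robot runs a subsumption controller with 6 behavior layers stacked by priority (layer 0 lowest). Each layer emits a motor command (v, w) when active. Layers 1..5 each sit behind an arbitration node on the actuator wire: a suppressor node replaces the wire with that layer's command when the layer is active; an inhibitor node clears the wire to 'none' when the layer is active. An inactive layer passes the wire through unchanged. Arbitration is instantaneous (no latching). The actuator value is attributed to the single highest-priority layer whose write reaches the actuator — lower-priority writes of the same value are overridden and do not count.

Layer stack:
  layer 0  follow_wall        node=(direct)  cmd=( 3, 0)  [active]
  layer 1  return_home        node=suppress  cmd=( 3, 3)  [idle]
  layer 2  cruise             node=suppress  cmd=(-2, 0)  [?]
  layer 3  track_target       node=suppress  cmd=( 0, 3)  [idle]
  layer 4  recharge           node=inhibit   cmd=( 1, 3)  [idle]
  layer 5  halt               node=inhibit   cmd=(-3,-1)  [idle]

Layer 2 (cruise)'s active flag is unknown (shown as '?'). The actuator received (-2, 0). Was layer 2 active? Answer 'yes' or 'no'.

yes

If layer 2 is active=yes:
  actuator would be (-2, 0)
If layer 2 is active=no:
  actuator would be (3, 0)
Observed (-2, 0), so layer 2 was active.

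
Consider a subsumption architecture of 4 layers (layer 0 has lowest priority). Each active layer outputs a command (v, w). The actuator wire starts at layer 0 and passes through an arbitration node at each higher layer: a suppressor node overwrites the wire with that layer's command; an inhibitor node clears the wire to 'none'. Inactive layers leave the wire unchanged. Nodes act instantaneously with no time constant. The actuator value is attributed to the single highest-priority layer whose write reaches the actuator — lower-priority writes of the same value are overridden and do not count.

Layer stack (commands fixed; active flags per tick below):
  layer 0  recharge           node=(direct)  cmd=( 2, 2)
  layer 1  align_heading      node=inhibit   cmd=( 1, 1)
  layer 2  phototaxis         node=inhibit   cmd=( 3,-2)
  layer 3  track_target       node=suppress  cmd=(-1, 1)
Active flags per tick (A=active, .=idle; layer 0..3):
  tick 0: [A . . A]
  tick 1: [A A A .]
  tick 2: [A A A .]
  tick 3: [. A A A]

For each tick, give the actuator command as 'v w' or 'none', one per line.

tick 0:
  [0] recharge on; wire := (2, 2)
  [1] align_heading off; pass (2, 2)
  [2] phototaxis off; pass (2, 2)
  [3] track_target on (suppress); wire := (-1, 1)
  output (-1, 1)
tick 1:
  [0] recharge on; wire := (2, 2)
  [1] align_heading on (inhibit); wire := none
  [2] phototaxis on (inhibit); wire := none
  [3] track_target off; pass none
  output none
tick 2:
  [0] recharge on; wire := (2, 2)
  [1] align_heading on (inhibit); wire := none
  [2] phototaxis on (inhibit); wire := none
  [3] track_target off; pass none
  output none
tick 3:
  [0] recharge off; wire := none
  [1] align_heading on (inhibit); wire := none
  [2] phototaxis on (inhibit); wire := none
  [3] track_target on (suppress); wire := (-1, 1)
  output (-1, 1)

-1 1
none
none
-1 1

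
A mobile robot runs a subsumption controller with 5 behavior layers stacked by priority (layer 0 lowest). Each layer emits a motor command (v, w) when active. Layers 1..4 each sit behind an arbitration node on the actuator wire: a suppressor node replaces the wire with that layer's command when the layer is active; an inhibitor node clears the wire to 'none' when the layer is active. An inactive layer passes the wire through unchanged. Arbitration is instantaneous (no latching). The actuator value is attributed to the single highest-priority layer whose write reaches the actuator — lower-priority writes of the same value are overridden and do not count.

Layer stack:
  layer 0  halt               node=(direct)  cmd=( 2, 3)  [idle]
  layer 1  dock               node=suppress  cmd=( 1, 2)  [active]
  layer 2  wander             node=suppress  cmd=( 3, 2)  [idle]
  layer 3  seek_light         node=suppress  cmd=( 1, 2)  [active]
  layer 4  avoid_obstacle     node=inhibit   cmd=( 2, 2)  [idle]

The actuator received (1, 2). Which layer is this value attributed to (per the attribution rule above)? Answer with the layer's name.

[0] halt off; wire := none
[1] dock on (suppress); wire := (1, 2)
[2] wander off; pass (1, 2)
[3] seek_light on (suppress); wire := (1, 2)
[4] avoid_obstacle off; pass (1, 2)
output (1, 2)
last writer: layer 3 = seek_light

seek_light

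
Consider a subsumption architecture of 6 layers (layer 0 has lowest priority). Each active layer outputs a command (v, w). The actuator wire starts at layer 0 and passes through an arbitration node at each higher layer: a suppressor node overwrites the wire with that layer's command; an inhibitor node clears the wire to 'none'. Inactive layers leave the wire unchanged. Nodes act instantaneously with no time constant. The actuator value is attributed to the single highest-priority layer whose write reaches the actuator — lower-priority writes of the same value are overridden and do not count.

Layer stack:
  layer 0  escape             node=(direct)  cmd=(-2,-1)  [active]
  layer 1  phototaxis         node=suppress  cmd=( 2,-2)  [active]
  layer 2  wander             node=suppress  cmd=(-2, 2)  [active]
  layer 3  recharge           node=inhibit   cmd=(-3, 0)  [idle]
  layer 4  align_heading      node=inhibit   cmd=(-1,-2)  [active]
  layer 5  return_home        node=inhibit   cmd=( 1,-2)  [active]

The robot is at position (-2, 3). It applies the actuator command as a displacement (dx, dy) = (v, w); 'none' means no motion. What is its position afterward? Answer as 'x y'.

-2 3

[0] escape on; wire := (-2, -1)
[1] phototaxis on (suppress); wire := (2, -2)
[2] wander on (suppress); wire := (-2, 2)
[3] recharge off; pass (-2, 2)
[4] align_heading on (inhibit); wire := none
[5] return_home on (inhibit); wire := none
output none
position: (-2, 3) + none = (-2, 3)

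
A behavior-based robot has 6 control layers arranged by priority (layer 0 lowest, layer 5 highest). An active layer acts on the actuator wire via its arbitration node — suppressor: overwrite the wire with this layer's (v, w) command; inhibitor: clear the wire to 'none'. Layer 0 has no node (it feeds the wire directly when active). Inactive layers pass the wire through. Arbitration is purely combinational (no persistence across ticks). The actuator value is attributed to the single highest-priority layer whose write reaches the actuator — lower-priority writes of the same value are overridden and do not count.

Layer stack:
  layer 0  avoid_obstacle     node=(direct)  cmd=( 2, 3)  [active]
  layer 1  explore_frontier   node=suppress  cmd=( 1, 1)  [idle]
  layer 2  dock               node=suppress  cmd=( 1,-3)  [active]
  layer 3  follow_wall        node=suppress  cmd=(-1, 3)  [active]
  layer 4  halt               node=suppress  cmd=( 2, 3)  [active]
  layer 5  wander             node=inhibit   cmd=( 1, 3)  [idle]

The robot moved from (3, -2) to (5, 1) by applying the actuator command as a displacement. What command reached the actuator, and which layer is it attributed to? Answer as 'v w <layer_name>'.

displacement = (5, 1) − (3, -2) = (2, 3)
L0 avoid_obstacle: active, feeds wire = (2, 3)
L1 explore_frontier: idle → wire stays (2, 3)
L2 dock: active, suppressor → wire = (1, -3)
L3 follow_wall: active, suppressor → wire = (-1, 3)
L4 halt: active, suppressor → wire = (2, 3)
L5 wander: idle → wire stays (2, 3)
actuator = (2, 3) — from layer 4 (halt)

2 3 halt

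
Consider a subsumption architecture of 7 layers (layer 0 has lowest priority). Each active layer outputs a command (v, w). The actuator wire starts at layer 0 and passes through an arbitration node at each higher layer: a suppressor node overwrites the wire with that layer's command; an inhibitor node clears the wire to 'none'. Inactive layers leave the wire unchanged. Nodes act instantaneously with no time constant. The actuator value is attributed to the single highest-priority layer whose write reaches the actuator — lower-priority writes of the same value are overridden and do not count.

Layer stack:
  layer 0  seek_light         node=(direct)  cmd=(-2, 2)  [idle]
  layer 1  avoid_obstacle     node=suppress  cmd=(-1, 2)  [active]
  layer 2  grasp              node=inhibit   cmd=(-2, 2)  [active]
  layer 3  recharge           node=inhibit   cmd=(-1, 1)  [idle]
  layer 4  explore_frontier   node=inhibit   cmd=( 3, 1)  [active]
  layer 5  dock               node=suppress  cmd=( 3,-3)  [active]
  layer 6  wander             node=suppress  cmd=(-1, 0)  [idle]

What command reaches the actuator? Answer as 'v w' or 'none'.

layer 0 (seek_light) idle — none
layer 1 (avoid_obstacle) active — suppresses: (-1, 2)
layer 2 (grasp) active — inhibits: none
layer 3 (recharge) idle — unchanged: none
layer 4 (explore_frontier) active — inhibits: none
layer 5 (dock) active — suppresses: (3, -3)
layer 6 (wander) idle — unchanged: (3, -3)
→ actuator (3, -3)

3 -3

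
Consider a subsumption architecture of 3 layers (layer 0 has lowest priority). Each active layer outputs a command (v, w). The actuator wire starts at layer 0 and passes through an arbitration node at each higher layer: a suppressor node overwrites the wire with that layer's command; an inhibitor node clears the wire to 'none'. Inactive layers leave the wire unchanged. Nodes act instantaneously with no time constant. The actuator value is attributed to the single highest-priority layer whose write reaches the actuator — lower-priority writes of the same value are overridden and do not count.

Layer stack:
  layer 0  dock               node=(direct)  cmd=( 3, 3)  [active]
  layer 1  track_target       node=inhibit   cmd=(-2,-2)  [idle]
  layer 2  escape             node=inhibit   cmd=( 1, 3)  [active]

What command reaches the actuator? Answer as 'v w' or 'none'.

none

layer 0 (dock) active — direct: (3, 3)
layer 1 (track_target) idle — unchanged: (3, 3)
layer 2 (escape) active — inhibits: none
→ actuator none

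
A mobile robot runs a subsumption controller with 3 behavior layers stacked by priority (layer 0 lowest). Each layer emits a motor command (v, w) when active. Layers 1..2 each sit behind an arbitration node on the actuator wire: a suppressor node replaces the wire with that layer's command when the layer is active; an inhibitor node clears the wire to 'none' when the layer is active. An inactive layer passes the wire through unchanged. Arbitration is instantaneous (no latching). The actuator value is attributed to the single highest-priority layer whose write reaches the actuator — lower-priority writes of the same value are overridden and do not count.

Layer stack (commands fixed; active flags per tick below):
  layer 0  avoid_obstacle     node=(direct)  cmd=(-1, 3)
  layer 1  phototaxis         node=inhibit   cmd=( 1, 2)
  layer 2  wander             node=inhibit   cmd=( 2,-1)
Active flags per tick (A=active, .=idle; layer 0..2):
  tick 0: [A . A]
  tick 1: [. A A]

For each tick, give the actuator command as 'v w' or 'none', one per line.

none
none

tick 0:
  [0] avoid_obstacle on; wire := (-1, 3)
  [1] phototaxis off; pass (-1, 3)
  [2] wander on (inhibit); wire := none
  output none
tick 1:
  [0] avoid_obstacle off; wire := none
  [1] phototaxis on (inhibit); wire := none
  [2] wander on (inhibit); wire := none
  output none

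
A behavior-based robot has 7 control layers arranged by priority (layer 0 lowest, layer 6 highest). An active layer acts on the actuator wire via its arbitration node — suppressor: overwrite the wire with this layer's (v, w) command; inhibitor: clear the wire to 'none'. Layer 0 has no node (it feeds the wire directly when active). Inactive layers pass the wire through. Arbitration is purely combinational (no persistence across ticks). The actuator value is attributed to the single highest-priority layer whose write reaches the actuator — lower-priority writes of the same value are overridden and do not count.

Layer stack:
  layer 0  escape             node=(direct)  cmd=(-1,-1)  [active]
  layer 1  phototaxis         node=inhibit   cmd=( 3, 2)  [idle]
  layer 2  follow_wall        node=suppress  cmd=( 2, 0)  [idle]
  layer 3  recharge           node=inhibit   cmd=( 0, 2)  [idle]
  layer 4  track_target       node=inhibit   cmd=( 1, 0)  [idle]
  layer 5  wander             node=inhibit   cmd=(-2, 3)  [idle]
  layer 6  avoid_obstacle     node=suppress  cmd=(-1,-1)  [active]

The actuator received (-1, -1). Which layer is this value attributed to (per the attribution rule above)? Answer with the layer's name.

avoid_obstacle

layer 0 (escape) active — direct: (-1, -1)
layer 1 (phototaxis) idle — unchanged: (-1, -1)
layer 2 (follow_wall) idle — unchanged: (-1, -1)
layer 3 (recharge) idle — unchanged: (-1, -1)
layer 4 (track_target) idle — unchanged: (-1, -1)
layer 5 (wander) idle — unchanged: (-1, -1)
layer 6 (avoid_obstacle) active — suppresses: (-1, -1)
→ actuator (-1, -1)
last writer: layer 6 = avoid_obstacle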